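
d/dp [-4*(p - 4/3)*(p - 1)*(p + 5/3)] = -12*p^2 + 16*p/3 + 92/9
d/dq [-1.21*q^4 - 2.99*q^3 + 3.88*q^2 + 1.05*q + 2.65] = -4.84*q^3 - 8.97*q^2 + 7.76*q + 1.05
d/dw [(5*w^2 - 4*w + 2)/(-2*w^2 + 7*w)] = (27*w^2 + 8*w - 14)/(w^2*(4*w^2 - 28*w + 49))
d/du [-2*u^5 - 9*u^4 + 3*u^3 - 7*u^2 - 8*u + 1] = -10*u^4 - 36*u^3 + 9*u^2 - 14*u - 8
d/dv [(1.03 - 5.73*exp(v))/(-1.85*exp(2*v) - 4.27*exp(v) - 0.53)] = (-10.6005*exp(2*v) + 3.811*exp(v) + 7.435)*exp(v)/(3.4225*exp(4*v) + 15.799*exp(3*v) + 20.1939*exp(2*v) + 4.5262*exp(v) + 0.2809)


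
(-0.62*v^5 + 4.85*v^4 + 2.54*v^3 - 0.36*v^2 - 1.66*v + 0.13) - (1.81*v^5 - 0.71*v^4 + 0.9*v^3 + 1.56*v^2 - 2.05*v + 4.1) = -2.43*v^5 + 5.56*v^4 + 1.64*v^3 - 1.92*v^2 + 0.39*v - 3.97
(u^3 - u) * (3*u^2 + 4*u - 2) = 3*u^5 + 4*u^4 - 5*u^3 - 4*u^2 + 2*u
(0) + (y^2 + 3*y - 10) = y^2 + 3*y - 10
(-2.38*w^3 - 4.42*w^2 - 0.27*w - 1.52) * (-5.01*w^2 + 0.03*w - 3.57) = 11.9238*w^5 + 22.0728*w^4 + 9.7167*w^3 + 23.3865*w^2 + 0.9183*w + 5.4264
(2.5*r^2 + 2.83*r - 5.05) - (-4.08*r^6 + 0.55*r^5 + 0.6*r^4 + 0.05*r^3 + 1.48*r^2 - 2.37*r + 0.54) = 4.08*r^6 - 0.55*r^5 - 0.6*r^4 - 0.05*r^3 + 1.02*r^2 + 5.2*r - 5.59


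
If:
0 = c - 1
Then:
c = 1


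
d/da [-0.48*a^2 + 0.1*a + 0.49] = 0.1 - 0.96*a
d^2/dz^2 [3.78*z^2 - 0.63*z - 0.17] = 7.56000000000000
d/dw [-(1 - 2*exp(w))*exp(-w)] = exp(-w)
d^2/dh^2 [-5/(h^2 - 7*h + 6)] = 10*(h^2 - 7*h - (2*h - 7)^2 + 6)/(h^2 - 7*h + 6)^3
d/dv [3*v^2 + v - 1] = 6*v + 1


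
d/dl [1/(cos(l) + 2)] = sin(l)/(cos(l) + 2)^2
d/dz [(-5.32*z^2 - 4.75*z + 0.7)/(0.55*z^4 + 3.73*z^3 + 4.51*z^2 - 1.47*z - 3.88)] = (5.852*z^5 + 27.6811*z^4 + 33.895*z^3 + 21.4099*z^2 + 34.9692*z + 19.459)/(0.3025*z^8 + 4.103*z^7 + 18.8739*z^6 + 32.0276*z^5 + 5.1059*z^4 - 42.2042*z^3 - 32.8367*z^2 + 11.4072*z + 15.0544)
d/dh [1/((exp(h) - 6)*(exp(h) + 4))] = 2*(1 - exp(h))*exp(h)/(exp(4*h) - 4*exp(3*h) - 44*exp(2*h) + 96*exp(h) + 576)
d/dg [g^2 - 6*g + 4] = 2*g - 6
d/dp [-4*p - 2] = -4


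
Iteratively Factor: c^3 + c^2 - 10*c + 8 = (c + 4)*(c^2 - 3*c + 2) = (c - 2)*(c + 4)*(c - 1)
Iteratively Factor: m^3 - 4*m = (m + 2)*(m^2 - 2*m) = (m - 2)*(m + 2)*(m)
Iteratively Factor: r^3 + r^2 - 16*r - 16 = (r + 1)*(r^2 - 16) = (r - 4)*(r + 1)*(r + 4)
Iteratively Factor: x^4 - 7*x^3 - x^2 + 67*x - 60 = (x - 5)*(x^3 - 2*x^2 - 11*x + 12) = (x - 5)*(x + 3)*(x^2 - 5*x + 4) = (x - 5)*(x - 4)*(x + 3)*(x - 1)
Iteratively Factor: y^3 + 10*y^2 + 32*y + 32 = (y + 4)*(y^2 + 6*y + 8) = (y + 2)*(y + 4)*(y + 4)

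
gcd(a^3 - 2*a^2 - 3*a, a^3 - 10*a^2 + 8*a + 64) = 1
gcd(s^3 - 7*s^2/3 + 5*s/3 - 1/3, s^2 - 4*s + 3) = s - 1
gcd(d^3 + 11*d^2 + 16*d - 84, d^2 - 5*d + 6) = d - 2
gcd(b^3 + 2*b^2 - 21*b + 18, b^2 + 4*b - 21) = b - 3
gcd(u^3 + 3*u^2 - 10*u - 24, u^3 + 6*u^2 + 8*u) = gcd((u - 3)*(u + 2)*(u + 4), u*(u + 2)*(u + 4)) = u^2 + 6*u + 8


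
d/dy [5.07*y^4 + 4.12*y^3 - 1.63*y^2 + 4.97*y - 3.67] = 20.28*y^3 + 12.36*y^2 - 3.26*y + 4.97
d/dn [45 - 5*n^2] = -10*n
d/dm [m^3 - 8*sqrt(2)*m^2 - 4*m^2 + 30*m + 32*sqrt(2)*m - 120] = 3*m^2 - 16*sqrt(2)*m - 8*m + 30 + 32*sqrt(2)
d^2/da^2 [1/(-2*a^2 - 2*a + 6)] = (a^2 + a - (2*a + 1)^2 - 3)/(a^2 + a - 3)^3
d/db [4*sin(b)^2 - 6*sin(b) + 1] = 2*(4*sin(b) - 3)*cos(b)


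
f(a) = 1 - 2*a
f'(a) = -2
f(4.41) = -7.82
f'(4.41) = -2.00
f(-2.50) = 6.00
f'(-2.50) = -2.00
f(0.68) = -0.36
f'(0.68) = -2.00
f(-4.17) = 9.34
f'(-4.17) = -2.00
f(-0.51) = 2.02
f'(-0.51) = -2.00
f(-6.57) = 14.14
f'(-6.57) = -2.00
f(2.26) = -3.52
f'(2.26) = -2.00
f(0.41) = 0.18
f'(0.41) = -2.00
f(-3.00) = 7.00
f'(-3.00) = -2.00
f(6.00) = -11.00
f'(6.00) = -2.00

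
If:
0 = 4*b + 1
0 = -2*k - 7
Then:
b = -1/4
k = -7/2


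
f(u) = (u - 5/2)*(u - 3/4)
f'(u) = 2*u - 13/4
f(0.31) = 0.96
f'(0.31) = -2.63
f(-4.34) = 34.82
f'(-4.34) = -11.93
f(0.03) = 1.78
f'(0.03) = -3.19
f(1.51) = -0.75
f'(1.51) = -0.23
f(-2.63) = 17.34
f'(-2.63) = -8.51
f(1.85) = -0.72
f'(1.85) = 0.45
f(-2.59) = 17.00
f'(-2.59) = -8.43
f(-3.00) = 20.62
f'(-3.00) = -9.25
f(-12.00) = 184.88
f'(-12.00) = -27.25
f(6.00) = 18.38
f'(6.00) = 8.75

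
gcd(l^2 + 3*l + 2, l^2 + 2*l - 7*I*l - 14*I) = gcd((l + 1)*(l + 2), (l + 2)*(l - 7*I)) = l + 2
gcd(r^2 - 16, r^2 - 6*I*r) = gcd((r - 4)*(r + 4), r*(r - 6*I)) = 1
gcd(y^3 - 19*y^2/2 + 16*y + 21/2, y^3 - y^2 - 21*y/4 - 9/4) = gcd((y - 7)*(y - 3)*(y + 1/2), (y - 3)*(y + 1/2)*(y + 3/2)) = y^2 - 5*y/2 - 3/2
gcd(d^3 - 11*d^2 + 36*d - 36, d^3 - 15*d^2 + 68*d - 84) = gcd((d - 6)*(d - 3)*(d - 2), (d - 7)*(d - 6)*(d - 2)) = d^2 - 8*d + 12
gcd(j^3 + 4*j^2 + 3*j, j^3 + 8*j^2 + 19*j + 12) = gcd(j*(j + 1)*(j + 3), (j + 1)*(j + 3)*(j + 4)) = j^2 + 4*j + 3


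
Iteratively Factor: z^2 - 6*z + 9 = (z - 3)*(z - 3)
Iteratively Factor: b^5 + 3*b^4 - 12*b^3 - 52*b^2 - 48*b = (b + 2)*(b^4 + b^3 - 14*b^2 - 24*b) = (b + 2)^2*(b^3 - b^2 - 12*b) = b*(b + 2)^2*(b^2 - b - 12) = b*(b + 2)^2*(b + 3)*(b - 4)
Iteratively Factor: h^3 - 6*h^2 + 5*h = (h - 1)*(h^2 - 5*h) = (h - 5)*(h - 1)*(h)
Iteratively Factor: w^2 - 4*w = (w - 4)*(w)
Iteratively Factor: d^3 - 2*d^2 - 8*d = (d - 4)*(d^2 + 2*d) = (d - 4)*(d + 2)*(d)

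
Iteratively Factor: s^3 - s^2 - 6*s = (s + 2)*(s^2 - 3*s) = (s - 3)*(s + 2)*(s)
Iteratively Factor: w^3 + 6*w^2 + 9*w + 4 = (w + 1)*(w^2 + 5*w + 4) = (w + 1)*(w + 4)*(w + 1)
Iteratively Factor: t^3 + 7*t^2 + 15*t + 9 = (t + 3)*(t^2 + 4*t + 3) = (t + 3)^2*(t + 1)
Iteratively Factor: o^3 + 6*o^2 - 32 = (o + 4)*(o^2 + 2*o - 8) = (o + 4)^2*(o - 2)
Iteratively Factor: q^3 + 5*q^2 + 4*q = (q + 1)*(q^2 + 4*q) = (q + 1)*(q + 4)*(q)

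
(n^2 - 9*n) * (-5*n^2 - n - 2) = -5*n^4 + 44*n^3 + 7*n^2 + 18*n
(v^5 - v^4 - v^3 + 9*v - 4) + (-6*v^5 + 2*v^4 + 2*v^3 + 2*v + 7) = -5*v^5 + v^4 + v^3 + 11*v + 3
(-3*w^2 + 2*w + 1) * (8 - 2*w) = 6*w^3 - 28*w^2 + 14*w + 8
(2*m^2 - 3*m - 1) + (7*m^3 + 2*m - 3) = 7*m^3 + 2*m^2 - m - 4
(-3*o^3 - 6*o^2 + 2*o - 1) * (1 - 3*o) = 9*o^4 + 15*o^3 - 12*o^2 + 5*o - 1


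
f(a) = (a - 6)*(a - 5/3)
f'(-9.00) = -25.67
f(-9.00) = 160.00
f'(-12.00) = -31.67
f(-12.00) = 246.00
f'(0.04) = -7.59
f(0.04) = 9.69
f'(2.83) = -2.01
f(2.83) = -3.69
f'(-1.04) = -9.75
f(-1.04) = 19.05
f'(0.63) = -6.41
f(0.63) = 5.57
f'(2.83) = -2.01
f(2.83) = -3.69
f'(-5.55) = -18.77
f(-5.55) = 83.35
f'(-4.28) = -16.23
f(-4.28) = 61.13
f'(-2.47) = -12.61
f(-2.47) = 35.04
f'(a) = 2*a - 23/3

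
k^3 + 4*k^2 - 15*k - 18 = (k - 3)*(k + 1)*(k + 6)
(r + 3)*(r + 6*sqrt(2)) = r^2 + 3*r + 6*sqrt(2)*r + 18*sqrt(2)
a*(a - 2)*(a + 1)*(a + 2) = a^4 + a^3 - 4*a^2 - 4*a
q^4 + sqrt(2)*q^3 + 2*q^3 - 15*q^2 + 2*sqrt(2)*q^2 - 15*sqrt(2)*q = q*(q - 3)*(q + 5)*(q + sqrt(2))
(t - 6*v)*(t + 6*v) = t^2 - 36*v^2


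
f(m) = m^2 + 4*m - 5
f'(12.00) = 28.00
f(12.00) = 187.00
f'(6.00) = 16.00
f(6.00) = 55.00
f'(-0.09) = 3.82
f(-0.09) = -5.35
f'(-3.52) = -3.04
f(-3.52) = -6.69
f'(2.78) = 9.56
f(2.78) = 13.85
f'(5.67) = 15.34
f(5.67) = 49.83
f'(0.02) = 4.04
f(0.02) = -4.92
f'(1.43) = 6.86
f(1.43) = 2.76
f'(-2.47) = -0.94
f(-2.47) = -8.78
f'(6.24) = 16.48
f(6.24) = 58.90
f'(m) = 2*m + 4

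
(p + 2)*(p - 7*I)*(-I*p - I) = -I*p^3 - 7*p^2 - 3*I*p^2 - 21*p - 2*I*p - 14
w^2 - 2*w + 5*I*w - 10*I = (w - 2)*(w + 5*I)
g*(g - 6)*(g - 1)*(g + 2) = g^4 - 5*g^3 - 8*g^2 + 12*g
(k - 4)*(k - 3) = k^2 - 7*k + 12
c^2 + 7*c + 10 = (c + 2)*(c + 5)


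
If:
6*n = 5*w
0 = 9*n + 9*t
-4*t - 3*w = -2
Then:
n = -5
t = 5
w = -6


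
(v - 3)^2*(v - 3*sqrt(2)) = v^3 - 6*v^2 - 3*sqrt(2)*v^2 + 9*v + 18*sqrt(2)*v - 27*sqrt(2)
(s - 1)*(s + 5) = s^2 + 4*s - 5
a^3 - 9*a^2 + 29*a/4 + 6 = (a - 8)*(a - 3/2)*(a + 1/2)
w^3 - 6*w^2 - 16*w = w*(w - 8)*(w + 2)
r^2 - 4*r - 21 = (r - 7)*(r + 3)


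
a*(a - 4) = a^2 - 4*a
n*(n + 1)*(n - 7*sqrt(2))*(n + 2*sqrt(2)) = n^4 - 5*sqrt(2)*n^3 + n^3 - 28*n^2 - 5*sqrt(2)*n^2 - 28*n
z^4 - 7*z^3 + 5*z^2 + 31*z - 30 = (z - 5)*(z - 3)*(z - 1)*(z + 2)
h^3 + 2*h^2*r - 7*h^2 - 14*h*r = h*(h - 7)*(h + 2*r)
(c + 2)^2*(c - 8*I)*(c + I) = c^4 + 4*c^3 - 7*I*c^3 + 12*c^2 - 28*I*c^2 + 32*c - 28*I*c + 32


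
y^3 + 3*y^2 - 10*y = y*(y - 2)*(y + 5)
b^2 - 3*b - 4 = (b - 4)*(b + 1)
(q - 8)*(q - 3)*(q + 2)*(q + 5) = q^4 - 4*q^3 - 43*q^2 + 58*q + 240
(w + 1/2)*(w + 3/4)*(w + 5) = w^3 + 25*w^2/4 + 53*w/8 + 15/8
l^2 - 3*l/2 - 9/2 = (l - 3)*(l + 3/2)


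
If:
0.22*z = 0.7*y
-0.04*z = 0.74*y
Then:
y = 0.00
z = 0.00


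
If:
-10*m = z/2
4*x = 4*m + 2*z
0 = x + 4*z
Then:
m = 0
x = 0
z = 0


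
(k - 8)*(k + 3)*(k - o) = k^3 - k^2*o - 5*k^2 + 5*k*o - 24*k + 24*o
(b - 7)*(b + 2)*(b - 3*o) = b^3 - 3*b^2*o - 5*b^2 + 15*b*o - 14*b + 42*o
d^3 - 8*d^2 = d^2*(d - 8)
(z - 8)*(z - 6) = z^2 - 14*z + 48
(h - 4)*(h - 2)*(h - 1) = h^3 - 7*h^2 + 14*h - 8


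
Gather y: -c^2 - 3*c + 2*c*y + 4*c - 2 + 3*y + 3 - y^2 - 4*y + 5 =-c^2 + c - y^2 + y*(2*c - 1) + 6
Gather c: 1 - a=1 - a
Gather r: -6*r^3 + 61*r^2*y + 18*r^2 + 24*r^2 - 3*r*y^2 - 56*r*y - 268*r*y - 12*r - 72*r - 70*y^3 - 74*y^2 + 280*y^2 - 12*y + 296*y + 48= -6*r^3 + r^2*(61*y + 42) + r*(-3*y^2 - 324*y - 84) - 70*y^3 + 206*y^2 + 284*y + 48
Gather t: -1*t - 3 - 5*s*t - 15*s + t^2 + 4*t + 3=-15*s + t^2 + t*(3 - 5*s)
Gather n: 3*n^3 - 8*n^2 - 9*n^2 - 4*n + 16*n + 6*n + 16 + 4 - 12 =3*n^3 - 17*n^2 + 18*n + 8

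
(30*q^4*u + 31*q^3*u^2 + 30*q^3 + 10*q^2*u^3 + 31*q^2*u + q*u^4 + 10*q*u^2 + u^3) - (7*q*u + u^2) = 30*q^4*u + 31*q^3*u^2 + 30*q^3 + 10*q^2*u^3 + 31*q^2*u + q*u^4 + 10*q*u^2 - 7*q*u + u^3 - u^2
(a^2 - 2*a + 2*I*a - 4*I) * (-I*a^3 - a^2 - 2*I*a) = -I*a^5 + a^4 + 2*I*a^4 - 2*a^3 - 4*I*a^3 + 4*a^2 + 8*I*a^2 - 8*a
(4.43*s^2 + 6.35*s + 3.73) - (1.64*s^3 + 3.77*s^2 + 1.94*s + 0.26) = -1.64*s^3 + 0.66*s^2 + 4.41*s + 3.47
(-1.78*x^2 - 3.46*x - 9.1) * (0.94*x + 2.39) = -1.6732*x^3 - 7.5066*x^2 - 16.8234*x - 21.749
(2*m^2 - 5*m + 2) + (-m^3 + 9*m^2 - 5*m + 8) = -m^3 + 11*m^2 - 10*m + 10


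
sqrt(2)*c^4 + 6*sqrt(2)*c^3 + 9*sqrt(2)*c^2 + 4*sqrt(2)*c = c*(c + 1)*(c + 4)*(sqrt(2)*c + sqrt(2))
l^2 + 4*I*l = l*(l + 4*I)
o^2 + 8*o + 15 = (o + 3)*(o + 5)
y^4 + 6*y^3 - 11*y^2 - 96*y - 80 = (y - 4)*(y + 1)*(y + 4)*(y + 5)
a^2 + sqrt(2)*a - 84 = (a - 6*sqrt(2))*(a + 7*sqrt(2))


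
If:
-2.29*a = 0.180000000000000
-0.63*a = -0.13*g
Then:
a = -0.08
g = -0.38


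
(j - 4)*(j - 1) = j^2 - 5*j + 4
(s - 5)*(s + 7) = s^2 + 2*s - 35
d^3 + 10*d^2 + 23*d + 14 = (d + 1)*(d + 2)*(d + 7)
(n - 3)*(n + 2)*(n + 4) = n^3 + 3*n^2 - 10*n - 24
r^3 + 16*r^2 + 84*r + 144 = (r + 4)*(r + 6)^2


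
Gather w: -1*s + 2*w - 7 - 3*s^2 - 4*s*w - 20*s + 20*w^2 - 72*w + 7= -3*s^2 - 21*s + 20*w^2 + w*(-4*s - 70)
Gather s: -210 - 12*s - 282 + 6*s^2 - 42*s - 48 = 6*s^2 - 54*s - 540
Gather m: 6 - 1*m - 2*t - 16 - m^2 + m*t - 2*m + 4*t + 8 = -m^2 + m*(t - 3) + 2*t - 2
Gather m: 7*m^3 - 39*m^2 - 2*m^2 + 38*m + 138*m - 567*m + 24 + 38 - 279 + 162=7*m^3 - 41*m^2 - 391*m - 55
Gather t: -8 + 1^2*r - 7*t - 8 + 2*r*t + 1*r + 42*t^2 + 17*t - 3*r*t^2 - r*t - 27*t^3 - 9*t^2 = 2*r - 27*t^3 + t^2*(33 - 3*r) + t*(r + 10) - 16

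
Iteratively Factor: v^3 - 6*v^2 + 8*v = (v - 4)*(v^2 - 2*v) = (v - 4)*(v - 2)*(v)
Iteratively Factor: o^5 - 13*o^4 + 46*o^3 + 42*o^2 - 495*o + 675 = (o + 3)*(o^4 - 16*o^3 + 94*o^2 - 240*o + 225) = (o - 3)*(o + 3)*(o^3 - 13*o^2 + 55*o - 75) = (o - 5)*(o - 3)*(o + 3)*(o^2 - 8*o + 15) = (o - 5)*(o - 3)^2*(o + 3)*(o - 5)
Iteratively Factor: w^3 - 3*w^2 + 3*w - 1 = (w - 1)*(w^2 - 2*w + 1) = (w - 1)^2*(w - 1)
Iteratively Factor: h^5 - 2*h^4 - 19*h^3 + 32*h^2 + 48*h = (h - 4)*(h^4 + 2*h^3 - 11*h^2 - 12*h) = (h - 4)*(h + 4)*(h^3 - 2*h^2 - 3*h) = h*(h - 4)*(h + 4)*(h^2 - 2*h - 3) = h*(h - 4)*(h + 1)*(h + 4)*(h - 3)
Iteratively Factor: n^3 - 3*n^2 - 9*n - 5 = (n + 1)*(n^2 - 4*n - 5) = (n + 1)^2*(n - 5)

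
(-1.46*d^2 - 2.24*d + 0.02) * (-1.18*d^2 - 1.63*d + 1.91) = 1.7228*d^4 + 5.023*d^3 + 0.839*d^2 - 4.311*d + 0.0382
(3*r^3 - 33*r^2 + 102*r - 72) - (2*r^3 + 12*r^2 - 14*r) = r^3 - 45*r^2 + 116*r - 72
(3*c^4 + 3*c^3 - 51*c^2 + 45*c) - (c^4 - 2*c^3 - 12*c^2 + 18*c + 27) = 2*c^4 + 5*c^3 - 39*c^2 + 27*c - 27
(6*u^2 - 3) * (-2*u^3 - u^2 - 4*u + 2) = -12*u^5 - 6*u^4 - 18*u^3 + 15*u^2 + 12*u - 6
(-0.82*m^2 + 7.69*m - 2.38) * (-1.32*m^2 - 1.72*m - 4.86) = 1.0824*m^4 - 8.7404*m^3 - 6.1*m^2 - 33.2798*m + 11.5668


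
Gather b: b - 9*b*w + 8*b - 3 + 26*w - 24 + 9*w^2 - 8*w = b*(9 - 9*w) + 9*w^2 + 18*w - 27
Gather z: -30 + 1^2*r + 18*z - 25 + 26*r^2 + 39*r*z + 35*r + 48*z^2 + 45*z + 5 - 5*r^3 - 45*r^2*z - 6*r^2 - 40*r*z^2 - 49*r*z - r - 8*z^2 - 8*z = -5*r^3 + 20*r^2 + 35*r + z^2*(40 - 40*r) + z*(-45*r^2 - 10*r + 55) - 50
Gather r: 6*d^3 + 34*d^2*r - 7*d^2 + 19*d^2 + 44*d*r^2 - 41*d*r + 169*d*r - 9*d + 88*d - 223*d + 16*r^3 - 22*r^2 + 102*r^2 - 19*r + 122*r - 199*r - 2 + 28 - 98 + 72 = 6*d^3 + 12*d^2 - 144*d + 16*r^3 + r^2*(44*d + 80) + r*(34*d^2 + 128*d - 96)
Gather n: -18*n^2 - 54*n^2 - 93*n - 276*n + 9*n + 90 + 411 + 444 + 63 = -72*n^2 - 360*n + 1008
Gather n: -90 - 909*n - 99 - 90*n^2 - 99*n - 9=-90*n^2 - 1008*n - 198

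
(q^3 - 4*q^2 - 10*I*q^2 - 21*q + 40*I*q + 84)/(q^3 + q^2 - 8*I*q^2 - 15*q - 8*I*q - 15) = (q^2 - q*(4 + 7*I) + 28*I)/(q^2 + q*(1 - 5*I) - 5*I)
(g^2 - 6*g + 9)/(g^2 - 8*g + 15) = (g - 3)/(g - 5)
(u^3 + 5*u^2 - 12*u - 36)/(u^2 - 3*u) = u + 8 + 12/u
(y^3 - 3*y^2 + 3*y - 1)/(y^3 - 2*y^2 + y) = (y - 1)/y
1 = 1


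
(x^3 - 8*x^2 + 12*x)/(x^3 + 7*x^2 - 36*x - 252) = x*(x - 2)/(x^2 + 13*x + 42)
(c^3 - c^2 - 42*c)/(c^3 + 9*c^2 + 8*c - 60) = c*(c - 7)/(c^2 + 3*c - 10)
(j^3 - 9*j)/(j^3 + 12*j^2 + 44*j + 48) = j*(j^2 - 9)/(j^3 + 12*j^2 + 44*j + 48)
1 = 1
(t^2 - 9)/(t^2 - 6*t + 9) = (t + 3)/(t - 3)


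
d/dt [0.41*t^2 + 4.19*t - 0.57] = 0.82*t + 4.19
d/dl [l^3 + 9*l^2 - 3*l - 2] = 3*l^2 + 18*l - 3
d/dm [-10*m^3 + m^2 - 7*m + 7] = -30*m^2 + 2*m - 7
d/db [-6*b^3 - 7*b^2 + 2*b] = -18*b^2 - 14*b + 2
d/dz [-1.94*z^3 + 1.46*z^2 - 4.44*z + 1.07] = -5.82*z^2 + 2.92*z - 4.44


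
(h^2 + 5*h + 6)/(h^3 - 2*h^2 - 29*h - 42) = 1/(h - 7)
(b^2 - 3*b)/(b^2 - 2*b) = (b - 3)/(b - 2)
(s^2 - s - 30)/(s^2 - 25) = (s - 6)/(s - 5)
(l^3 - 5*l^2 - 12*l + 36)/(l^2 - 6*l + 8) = (l^2 - 3*l - 18)/(l - 4)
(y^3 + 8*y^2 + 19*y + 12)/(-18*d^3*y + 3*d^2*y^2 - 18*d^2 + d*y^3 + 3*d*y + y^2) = (y^3 + 8*y^2 + 19*y + 12)/(-18*d^3*y + 3*d^2*y^2 - 18*d^2 + d*y^3 + 3*d*y + y^2)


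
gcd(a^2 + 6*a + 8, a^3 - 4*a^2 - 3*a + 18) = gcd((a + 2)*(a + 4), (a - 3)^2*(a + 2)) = a + 2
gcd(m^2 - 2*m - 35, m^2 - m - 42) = m - 7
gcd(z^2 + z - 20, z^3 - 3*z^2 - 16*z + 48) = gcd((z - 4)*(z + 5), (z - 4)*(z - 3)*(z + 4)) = z - 4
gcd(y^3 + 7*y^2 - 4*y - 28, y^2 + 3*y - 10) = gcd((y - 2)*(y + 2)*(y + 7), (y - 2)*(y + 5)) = y - 2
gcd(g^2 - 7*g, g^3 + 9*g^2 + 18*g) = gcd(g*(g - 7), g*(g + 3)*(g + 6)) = g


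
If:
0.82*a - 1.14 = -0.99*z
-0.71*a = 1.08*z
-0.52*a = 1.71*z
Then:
No Solution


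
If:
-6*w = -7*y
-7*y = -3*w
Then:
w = 0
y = 0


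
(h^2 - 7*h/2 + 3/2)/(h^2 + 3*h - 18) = (h - 1/2)/(h + 6)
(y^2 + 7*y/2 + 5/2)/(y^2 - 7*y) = (2*y^2 + 7*y + 5)/(2*y*(y - 7))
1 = 1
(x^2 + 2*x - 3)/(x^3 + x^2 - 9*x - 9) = (x - 1)/(x^2 - 2*x - 3)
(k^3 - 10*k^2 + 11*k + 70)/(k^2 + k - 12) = (k^3 - 10*k^2 + 11*k + 70)/(k^2 + k - 12)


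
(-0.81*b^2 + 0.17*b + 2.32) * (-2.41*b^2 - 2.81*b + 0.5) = 1.9521*b^4 + 1.8664*b^3 - 6.4739*b^2 - 6.4342*b + 1.16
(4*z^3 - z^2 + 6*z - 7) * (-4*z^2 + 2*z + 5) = -16*z^5 + 12*z^4 - 6*z^3 + 35*z^2 + 16*z - 35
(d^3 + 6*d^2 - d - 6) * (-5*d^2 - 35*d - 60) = -5*d^5 - 65*d^4 - 265*d^3 - 295*d^2 + 270*d + 360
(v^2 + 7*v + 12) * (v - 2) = v^3 + 5*v^2 - 2*v - 24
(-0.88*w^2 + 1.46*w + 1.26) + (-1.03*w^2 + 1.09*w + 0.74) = -1.91*w^2 + 2.55*w + 2.0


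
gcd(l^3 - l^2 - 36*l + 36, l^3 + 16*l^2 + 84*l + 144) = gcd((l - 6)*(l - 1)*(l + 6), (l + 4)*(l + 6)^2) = l + 6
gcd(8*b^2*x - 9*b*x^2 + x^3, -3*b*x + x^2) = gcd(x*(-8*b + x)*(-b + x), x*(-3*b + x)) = x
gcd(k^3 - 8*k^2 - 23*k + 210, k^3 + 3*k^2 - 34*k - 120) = k^2 - k - 30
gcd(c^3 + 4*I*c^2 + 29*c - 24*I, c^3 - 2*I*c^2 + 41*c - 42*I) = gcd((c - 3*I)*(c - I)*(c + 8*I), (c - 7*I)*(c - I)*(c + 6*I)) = c - I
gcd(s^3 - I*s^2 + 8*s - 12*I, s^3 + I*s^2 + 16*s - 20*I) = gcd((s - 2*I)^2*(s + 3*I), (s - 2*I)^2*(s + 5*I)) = s^2 - 4*I*s - 4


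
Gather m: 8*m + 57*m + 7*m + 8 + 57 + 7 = 72*m + 72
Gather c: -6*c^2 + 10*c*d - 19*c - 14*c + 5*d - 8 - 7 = -6*c^2 + c*(10*d - 33) + 5*d - 15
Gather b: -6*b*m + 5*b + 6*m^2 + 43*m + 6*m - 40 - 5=b*(5 - 6*m) + 6*m^2 + 49*m - 45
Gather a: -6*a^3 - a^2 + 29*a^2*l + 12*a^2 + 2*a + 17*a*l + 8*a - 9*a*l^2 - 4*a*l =-6*a^3 + a^2*(29*l + 11) + a*(-9*l^2 + 13*l + 10)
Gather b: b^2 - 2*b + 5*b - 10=b^2 + 3*b - 10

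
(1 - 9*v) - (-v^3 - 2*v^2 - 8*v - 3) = v^3 + 2*v^2 - v + 4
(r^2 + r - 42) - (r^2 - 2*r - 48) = 3*r + 6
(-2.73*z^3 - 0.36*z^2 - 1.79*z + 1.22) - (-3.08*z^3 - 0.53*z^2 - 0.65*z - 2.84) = 0.35*z^3 + 0.17*z^2 - 1.14*z + 4.06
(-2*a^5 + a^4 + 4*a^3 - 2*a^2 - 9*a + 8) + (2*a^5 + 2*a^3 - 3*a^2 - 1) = a^4 + 6*a^3 - 5*a^2 - 9*a + 7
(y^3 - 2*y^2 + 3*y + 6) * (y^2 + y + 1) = y^5 - y^4 + 2*y^3 + 7*y^2 + 9*y + 6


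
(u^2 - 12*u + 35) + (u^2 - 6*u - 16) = 2*u^2 - 18*u + 19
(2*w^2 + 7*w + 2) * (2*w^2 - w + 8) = 4*w^4 + 12*w^3 + 13*w^2 + 54*w + 16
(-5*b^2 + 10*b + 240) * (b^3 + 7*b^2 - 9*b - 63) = -5*b^5 - 25*b^4 + 355*b^3 + 1905*b^2 - 2790*b - 15120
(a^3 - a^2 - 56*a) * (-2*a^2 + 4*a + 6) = -2*a^5 + 6*a^4 + 114*a^3 - 230*a^2 - 336*a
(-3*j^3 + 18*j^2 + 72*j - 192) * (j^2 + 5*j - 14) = -3*j^5 + 3*j^4 + 204*j^3 - 84*j^2 - 1968*j + 2688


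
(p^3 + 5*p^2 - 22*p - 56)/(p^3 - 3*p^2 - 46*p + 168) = (p + 2)/(p - 6)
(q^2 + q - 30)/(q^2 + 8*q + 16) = (q^2 + q - 30)/(q^2 + 8*q + 16)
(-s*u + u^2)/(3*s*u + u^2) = (-s + u)/(3*s + u)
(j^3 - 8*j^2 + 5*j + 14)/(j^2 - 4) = (j^2 - 6*j - 7)/(j + 2)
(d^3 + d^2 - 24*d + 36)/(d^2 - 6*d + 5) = (d^3 + d^2 - 24*d + 36)/(d^2 - 6*d + 5)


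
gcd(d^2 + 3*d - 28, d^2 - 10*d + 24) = d - 4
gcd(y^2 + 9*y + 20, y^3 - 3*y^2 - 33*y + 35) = y + 5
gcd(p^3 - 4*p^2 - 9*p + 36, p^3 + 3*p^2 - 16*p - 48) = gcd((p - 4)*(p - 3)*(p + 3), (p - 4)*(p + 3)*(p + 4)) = p^2 - p - 12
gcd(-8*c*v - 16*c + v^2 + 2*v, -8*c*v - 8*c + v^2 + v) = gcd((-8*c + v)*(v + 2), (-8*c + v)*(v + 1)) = -8*c + v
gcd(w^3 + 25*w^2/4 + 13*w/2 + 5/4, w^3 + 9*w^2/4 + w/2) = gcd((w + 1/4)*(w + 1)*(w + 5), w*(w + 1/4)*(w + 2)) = w + 1/4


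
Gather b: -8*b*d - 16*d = -8*b*d - 16*d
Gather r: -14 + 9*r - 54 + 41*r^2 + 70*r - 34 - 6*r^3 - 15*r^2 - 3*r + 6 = -6*r^3 + 26*r^2 + 76*r - 96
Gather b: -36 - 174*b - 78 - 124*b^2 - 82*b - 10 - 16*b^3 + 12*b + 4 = -16*b^3 - 124*b^2 - 244*b - 120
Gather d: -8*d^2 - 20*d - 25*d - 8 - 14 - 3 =-8*d^2 - 45*d - 25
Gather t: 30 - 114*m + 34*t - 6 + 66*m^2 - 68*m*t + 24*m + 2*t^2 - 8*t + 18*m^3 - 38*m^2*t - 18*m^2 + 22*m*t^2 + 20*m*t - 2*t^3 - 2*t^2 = 18*m^3 + 48*m^2 + 22*m*t^2 - 90*m - 2*t^3 + t*(-38*m^2 - 48*m + 26) + 24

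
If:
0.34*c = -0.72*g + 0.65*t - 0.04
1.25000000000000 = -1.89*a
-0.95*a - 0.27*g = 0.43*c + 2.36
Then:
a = -0.66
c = -0.805785123966942*t - 5.67501858410949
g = 1.28328741965106*t + 2.62431433138504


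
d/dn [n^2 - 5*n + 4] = 2*n - 5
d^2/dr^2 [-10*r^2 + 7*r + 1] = -20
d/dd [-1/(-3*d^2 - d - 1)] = (-6*d - 1)/(3*d^2 + d + 1)^2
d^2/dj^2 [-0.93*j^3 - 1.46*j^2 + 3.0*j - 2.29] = -5.58*j - 2.92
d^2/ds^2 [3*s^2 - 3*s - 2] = 6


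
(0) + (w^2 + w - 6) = w^2 + w - 6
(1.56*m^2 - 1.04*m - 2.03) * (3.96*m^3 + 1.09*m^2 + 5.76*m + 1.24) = 6.1776*m^5 - 2.418*m^4 - 0.186799999999999*m^3 - 6.2687*m^2 - 12.9824*m - 2.5172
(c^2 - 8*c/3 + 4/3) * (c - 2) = c^3 - 14*c^2/3 + 20*c/3 - 8/3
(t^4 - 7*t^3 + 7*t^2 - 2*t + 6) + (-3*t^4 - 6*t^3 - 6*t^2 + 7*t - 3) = -2*t^4 - 13*t^3 + t^2 + 5*t + 3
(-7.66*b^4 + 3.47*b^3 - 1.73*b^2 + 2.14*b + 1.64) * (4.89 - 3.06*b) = 23.4396*b^5 - 48.0756*b^4 + 22.2621*b^3 - 15.0081*b^2 + 5.4462*b + 8.0196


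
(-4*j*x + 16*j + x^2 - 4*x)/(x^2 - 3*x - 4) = (-4*j + x)/(x + 1)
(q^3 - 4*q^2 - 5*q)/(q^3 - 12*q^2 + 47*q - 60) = q*(q + 1)/(q^2 - 7*q + 12)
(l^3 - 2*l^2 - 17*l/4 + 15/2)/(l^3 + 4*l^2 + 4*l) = (l^2 - 4*l + 15/4)/(l*(l + 2))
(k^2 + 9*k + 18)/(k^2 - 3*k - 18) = (k + 6)/(k - 6)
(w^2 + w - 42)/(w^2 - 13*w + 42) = (w + 7)/(w - 7)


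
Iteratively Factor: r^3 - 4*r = (r + 2)*(r^2 - 2*r) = (r - 2)*(r + 2)*(r)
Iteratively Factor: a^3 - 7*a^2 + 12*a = (a - 4)*(a^2 - 3*a) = a*(a - 4)*(a - 3)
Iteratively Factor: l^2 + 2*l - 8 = (l - 2)*(l + 4)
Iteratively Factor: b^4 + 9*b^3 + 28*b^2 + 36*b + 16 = (b + 4)*(b^3 + 5*b^2 + 8*b + 4) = (b + 2)*(b + 4)*(b^2 + 3*b + 2) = (b + 1)*(b + 2)*(b + 4)*(b + 2)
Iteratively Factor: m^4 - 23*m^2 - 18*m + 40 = (m - 1)*(m^3 + m^2 - 22*m - 40) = (m - 1)*(m + 4)*(m^2 - 3*m - 10) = (m - 5)*(m - 1)*(m + 4)*(m + 2)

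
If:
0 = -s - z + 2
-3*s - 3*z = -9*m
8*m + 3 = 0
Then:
No Solution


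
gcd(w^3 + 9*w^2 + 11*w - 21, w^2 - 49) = w + 7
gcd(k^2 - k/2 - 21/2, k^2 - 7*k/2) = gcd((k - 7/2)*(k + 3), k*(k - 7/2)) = k - 7/2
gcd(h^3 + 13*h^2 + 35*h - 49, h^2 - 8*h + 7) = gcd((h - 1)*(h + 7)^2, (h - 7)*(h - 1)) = h - 1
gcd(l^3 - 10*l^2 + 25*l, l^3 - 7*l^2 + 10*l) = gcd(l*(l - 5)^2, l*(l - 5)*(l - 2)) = l^2 - 5*l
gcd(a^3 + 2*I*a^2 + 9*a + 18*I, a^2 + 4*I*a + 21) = a - 3*I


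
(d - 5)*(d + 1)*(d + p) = d^3 + d^2*p - 4*d^2 - 4*d*p - 5*d - 5*p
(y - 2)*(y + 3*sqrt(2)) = y^2 - 2*y + 3*sqrt(2)*y - 6*sqrt(2)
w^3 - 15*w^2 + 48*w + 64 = (w - 8)^2*(w + 1)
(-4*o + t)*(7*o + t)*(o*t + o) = -28*o^3*t - 28*o^3 + 3*o^2*t^2 + 3*o^2*t + o*t^3 + o*t^2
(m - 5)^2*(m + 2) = m^3 - 8*m^2 + 5*m + 50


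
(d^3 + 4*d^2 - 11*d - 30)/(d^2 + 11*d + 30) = (d^2 - d - 6)/(d + 6)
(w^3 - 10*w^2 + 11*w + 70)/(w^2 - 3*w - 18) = (-w^3 + 10*w^2 - 11*w - 70)/(-w^2 + 3*w + 18)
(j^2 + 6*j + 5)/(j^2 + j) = (j + 5)/j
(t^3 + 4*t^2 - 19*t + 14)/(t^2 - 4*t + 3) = (t^2 + 5*t - 14)/(t - 3)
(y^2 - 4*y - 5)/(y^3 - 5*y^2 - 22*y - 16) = (y - 5)/(y^2 - 6*y - 16)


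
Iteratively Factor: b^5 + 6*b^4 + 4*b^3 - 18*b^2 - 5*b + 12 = (b + 3)*(b^4 + 3*b^3 - 5*b^2 - 3*b + 4) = (b - 1)*(b + 3)*(b^3 + 4*b^2 - b - 4) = (b - 1)^2*(b + 3)*(b^2 + 5*b + 4) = (b - 1)^2*(b + 3)*(b + 4)*(b + 1)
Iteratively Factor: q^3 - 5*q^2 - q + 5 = (q - 1)*(q^2 - 4*q - 5) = (q - 5)*(q - 1)*(q + 1)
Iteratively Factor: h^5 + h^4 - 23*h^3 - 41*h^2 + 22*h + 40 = (h - 1)*(h^4 + 2*h^3 - 21*h^2 - 62*h - 40) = (h - 1)*(h + 4)*(h^3 - 2*h^2 - 13*h - 10) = (h - 1)*(h + 1)*(h + 4)*(h^2 - 3*h - 10) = (h - 5)*(h - 1)*(h + 1)*(h + 4)*(h + 2)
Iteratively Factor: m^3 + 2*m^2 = (m)*(m^2 + 2*m) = m^2*(m + 2)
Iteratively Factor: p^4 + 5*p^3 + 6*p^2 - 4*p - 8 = (p + 2)*(p^3 + 3*p^2 - 4) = (p + 2)^2*(p^2 + p - 2) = (p + 2)^3*(p - 1)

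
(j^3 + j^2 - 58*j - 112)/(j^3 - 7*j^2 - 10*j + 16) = (j + 7)/(j - 1)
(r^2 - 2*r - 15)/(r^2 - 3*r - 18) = (r - 5)/(r - 6)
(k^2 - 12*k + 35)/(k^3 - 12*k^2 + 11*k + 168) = (k - 5)/(k^2 - 5*k - 24)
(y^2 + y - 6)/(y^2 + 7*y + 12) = (y - 2)/(y + 4)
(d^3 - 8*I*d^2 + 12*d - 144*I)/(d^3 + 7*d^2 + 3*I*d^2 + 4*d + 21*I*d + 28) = (d^2 - 12*I*d - 36)/(d^2 + d*(7 - I) - 7*I)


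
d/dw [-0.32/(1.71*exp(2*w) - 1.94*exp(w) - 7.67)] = (1.0944*exp(w) - 0.6208)*exp(w)/(-1.71*exp(2*w) + 1.94*exp(w) + 7.67)^2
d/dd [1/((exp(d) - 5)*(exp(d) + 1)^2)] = ((5 - exp(d))*(exp(d) + 1) - 2*(exp(d) - 5)^2)*exp(d)/((exp(d) - 5)^3*(exp(d) + 1)^3)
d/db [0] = 0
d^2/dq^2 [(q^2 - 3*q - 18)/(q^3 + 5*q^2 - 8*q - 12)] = 2*(q^6 - 9*q^5 - 129*q^4 - 695*q^3 - 954*q^2 + 972*q - 1800)/(q^9 + 15*q^8 + 51*q^7 - 151*q^6 - 768*q^5 + 636*q^4 + 2800*q^3 - 144*q^2 - 3456*q - 1728)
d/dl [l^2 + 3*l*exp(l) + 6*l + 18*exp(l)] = 3*l*exp(l) + 2*l + 21*exp(l) + 6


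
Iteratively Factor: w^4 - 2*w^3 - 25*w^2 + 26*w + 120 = (w + 2)*(w^3 - 4*w^2 - 17*w + 60) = (w + 2)*(w + 4)*(w^2 - 8*w + 15) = (w - 3)*(w + 2)*(w + 4)*(w - 5)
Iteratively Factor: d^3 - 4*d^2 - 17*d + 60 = (d + 4)*(d^2 - 8*d + 15) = (d - 3)*(d + 4)*(d - 5)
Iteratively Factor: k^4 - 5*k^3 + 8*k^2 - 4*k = (k)*(k^3 - 5*k^2 + 8*k - 4) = k*(k - 1)*(k^2 - 4*k + 4) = k*(k - 2)*(k - 1)*(k - 2)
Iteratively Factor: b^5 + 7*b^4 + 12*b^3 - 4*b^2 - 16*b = (b + 4)*(b^4 + 3*b^3 - 4*b) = b*(b + 4)*(b^3 + 3*b^2 - 4) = b*(b - 1)*(b + 4)*(b^2 + 4*b + 4) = b*(b - 1)*(b + 2)*(b + 4)*(b + 2)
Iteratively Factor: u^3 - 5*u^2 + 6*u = (u - 2)*(u^2 - 3*u) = (u - 3)*(u - 2)*(u)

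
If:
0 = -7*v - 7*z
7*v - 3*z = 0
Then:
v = 0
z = 0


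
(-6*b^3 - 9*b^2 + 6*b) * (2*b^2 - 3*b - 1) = -12*b^5 + 45*b^3 - 9*b^2 - 6*b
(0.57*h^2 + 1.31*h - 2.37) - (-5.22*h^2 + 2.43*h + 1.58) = 5.79*h^2 - 1.12*h - 3.95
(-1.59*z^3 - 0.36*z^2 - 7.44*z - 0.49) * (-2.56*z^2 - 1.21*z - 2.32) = 4.0704*z^5 + 2.8455*z^4 + 23.1708*z^3 + 11.092*z^2 + 17.8537*z + 1.1368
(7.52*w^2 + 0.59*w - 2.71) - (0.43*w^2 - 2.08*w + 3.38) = 7.09*w^2 + 2.67*w - 6.09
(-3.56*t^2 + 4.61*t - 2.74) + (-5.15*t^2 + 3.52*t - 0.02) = -8.71*t^2 + 8.13*t - 2.76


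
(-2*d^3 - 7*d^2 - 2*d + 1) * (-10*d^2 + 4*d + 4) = 20*d^5 + 62*d^4 - 16*d^3 - 46*d^2 - 4*d + 4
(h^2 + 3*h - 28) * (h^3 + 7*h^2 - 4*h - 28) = h^5 + 10*h^4 - 11*h^3 - 236*h^2 + 28*h + 784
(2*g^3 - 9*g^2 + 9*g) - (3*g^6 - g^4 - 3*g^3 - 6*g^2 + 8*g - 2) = -3*g^6 + g^4 + 5*g^3 - 3*g^2 + g + 2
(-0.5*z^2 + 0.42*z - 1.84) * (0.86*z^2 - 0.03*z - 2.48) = -0.43*z^4 + 0.3762*z^3 - 0.355*z^2 - 0.9864*z + 4.5632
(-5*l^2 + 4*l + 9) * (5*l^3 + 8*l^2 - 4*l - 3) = -25*l^5 - 20*l^4 + 97*l^3 + 71*l^2 - 48*l - 27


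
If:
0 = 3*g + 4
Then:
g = -4/3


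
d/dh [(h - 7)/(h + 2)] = 9/(h + 2)^2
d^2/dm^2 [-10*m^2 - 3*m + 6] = -20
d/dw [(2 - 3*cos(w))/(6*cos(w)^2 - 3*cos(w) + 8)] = 6*(3*sin(w)^2 + 4*cos(w))*sin(w)/(6*sin(w)^2 + 3*cos(w) - 14)^2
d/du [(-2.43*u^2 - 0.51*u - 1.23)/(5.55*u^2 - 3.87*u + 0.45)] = (12.2346*u^2 + 11.466*u - 4.9896)/(30.8025*u^4 - 42.957*u^3 + 19.9719*u^2 - 3.483*u + 0.2025)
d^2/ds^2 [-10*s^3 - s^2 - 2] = -60*s - 2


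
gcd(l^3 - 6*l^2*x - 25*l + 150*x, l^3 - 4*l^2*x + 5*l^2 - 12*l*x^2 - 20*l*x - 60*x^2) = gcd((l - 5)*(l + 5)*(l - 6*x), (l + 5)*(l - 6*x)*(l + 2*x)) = -l^2 + 6*l*x - 5*l + 30*x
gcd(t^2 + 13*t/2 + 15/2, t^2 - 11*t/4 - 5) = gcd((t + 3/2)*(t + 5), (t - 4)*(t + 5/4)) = 1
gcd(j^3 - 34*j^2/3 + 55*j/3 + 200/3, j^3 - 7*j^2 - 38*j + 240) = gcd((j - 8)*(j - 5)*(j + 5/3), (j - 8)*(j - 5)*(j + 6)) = j^2 - 13*j + 40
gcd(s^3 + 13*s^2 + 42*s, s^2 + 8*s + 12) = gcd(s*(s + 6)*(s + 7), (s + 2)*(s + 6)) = s + 6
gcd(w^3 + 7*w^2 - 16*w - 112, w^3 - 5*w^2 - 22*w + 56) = w + 4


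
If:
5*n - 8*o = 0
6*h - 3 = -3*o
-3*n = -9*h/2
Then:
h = 16/47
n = 24/47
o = 15/47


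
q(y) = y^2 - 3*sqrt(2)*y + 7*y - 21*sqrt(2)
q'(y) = 2*y - 3*sqrt(2) + 7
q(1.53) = -23.14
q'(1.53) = 5.82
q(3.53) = -7.50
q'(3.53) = 9.82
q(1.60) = -22.73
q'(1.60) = 5.96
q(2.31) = -17.99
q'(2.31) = 7.38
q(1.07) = -25.60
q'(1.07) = 4.90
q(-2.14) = -31.02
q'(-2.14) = -1.52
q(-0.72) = -31.17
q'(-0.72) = 1.32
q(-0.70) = -31.14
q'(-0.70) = 1.36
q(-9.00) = 26.49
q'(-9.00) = -15.24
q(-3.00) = -28.97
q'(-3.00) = -3.24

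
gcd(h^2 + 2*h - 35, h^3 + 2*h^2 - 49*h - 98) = h + 7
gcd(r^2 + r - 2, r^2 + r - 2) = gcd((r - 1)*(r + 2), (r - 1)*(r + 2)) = r^2 + r - 2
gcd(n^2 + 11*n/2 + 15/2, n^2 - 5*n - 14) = 1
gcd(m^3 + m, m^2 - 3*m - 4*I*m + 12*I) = 1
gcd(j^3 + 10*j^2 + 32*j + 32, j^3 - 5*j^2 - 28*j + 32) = j + 4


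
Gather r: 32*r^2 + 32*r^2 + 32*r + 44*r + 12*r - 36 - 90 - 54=64*r^2 + 88*r - 180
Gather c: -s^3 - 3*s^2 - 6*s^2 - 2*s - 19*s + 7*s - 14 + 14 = -s^3 - 9*s^2 - 14*s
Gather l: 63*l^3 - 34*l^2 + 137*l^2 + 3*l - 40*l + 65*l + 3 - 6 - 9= 63*l^3 + 103*l^2 + 28*l - 12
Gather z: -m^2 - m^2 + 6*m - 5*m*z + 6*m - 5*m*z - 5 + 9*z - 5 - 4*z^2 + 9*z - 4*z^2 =-2*m^2 + 12*m - 8*z^2 + z*(18 - 10*m) - 10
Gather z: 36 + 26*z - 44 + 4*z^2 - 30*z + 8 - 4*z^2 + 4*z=0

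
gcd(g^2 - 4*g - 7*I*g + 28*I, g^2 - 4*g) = g - 4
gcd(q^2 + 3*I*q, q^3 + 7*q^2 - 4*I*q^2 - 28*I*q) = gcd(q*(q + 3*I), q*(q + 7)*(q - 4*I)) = q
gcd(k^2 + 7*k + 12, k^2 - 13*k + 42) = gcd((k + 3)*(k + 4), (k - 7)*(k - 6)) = 1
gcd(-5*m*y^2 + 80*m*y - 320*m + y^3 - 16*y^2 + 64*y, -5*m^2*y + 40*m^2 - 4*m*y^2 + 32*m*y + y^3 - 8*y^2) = -5*m*y + 40*m + y^2 - 8*y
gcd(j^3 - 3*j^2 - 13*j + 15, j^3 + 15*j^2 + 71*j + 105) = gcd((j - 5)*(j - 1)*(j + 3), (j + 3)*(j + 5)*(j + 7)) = j + 3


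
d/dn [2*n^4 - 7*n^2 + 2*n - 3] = 8*n^3 - 14*n + 2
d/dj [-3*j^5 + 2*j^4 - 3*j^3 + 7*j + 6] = -15*j^4 + 8*j^3 - 9*j^2 + 7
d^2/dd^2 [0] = 0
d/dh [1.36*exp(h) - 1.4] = 1.36*exp(h)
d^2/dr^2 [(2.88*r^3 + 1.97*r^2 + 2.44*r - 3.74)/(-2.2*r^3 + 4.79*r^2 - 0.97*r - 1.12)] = (2.8421709430404e-14*r^7 - 79.7684800000002*r^6 - 33.98208*r^5 + 481.87524*r^4 - 718.817342*r^3 + 552.713556*r^2 - 259.771836*r + 47.525932)/(10.648*r^9 - 69.5508*r^8 + 165.51546*r^7 - 154.970999*r^6 + 2.16191099999999*r^5 + 77.911923*r^4 - 22.031423*r^3 - 14.864304*r^2 + 3.650304*r + 1.404928)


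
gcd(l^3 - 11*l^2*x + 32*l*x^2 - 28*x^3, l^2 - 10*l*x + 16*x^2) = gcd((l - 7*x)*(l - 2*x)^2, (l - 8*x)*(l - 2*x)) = -l + 2*x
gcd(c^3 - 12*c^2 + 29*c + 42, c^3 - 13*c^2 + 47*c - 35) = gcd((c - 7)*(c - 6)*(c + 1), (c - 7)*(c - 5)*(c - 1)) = c - 7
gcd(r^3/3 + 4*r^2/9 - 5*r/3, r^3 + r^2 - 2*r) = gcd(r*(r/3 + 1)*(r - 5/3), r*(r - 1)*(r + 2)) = r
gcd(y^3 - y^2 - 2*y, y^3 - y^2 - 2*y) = y^3 - y^2 - 2*y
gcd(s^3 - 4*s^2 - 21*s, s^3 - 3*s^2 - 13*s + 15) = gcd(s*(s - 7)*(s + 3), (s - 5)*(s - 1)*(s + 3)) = s + 3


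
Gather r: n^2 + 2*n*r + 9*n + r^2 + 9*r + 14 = n^2 + 9*n + r^2 + r*(2*n + 9) + 14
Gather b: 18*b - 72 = 18*b - 72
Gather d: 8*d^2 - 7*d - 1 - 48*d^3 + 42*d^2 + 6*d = -48*d^3 + 50*d^2 - d - 1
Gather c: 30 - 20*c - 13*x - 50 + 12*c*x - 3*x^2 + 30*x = c*(12*x - 20) - 3*x^2 + 17*x - 20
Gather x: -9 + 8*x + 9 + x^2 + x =x^2 + 9*x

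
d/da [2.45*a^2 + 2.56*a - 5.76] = 4.9*a + 2.56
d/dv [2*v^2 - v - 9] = 4*v - 1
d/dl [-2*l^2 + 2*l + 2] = 2 - 4*l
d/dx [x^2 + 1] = 2*x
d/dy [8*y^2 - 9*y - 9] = 16*y - 9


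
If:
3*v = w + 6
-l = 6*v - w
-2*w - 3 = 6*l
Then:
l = 21/4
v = -15/4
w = -69/4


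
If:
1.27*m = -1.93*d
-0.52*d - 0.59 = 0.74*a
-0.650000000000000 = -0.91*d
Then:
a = -1.30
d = 0.71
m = -1.09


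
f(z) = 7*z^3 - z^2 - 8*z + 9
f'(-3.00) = 187.00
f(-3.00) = -165.00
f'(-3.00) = 187.00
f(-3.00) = -165.00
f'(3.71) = 273.63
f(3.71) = 323.01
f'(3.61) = 258.45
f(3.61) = 296.41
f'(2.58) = 126.62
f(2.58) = 101.92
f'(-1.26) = 27.86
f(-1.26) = 3.49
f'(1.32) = 25.95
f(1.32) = 12.80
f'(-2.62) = 141.39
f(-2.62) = -102.80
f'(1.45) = 33.25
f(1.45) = 16.64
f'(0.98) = 10.21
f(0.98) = 6.79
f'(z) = 21*z^2 - 2*z - 8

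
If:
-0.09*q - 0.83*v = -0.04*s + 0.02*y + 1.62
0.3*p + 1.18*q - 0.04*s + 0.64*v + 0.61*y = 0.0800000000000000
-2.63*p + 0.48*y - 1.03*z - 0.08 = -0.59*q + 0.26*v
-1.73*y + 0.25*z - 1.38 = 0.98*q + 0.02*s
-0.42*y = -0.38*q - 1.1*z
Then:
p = 0.669272880112345 - 0.133970823780971*z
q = 0.176473018003612 - 1.23567327679613*z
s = -56.793484179159*z - 91.4582924102216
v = -2.63921677407724*z - 6.38241878229801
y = 1.50105751147017*z + 0.15966606390803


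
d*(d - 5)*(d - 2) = d^3 - 7*d^2 + 10*d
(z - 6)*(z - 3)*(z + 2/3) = z^3 - 25*z^2/3 + 12*z + 12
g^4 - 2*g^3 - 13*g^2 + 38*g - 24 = (g - 3)*(g - 2)*(g - 1)*(g + 4)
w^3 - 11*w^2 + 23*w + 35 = (w - 7)*(w - 5)*(w + 1)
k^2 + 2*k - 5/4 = (k - 1/2)*(k + 5/2)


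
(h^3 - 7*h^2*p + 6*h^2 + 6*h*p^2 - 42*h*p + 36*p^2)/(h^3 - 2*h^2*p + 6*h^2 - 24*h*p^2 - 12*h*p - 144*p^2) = (h - p)/(h + 4*p)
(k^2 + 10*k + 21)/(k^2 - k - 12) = (k + 7)/(k - 4)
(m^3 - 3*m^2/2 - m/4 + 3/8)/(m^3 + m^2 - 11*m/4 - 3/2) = (m - 1/2)/(m + 2)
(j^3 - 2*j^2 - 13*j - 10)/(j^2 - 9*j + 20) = (j^2 + 3*j + 2)/(j - 4)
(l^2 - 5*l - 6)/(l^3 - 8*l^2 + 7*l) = (l^2 - 5*l - 6)/(l*(l^2 - 8*l + 7))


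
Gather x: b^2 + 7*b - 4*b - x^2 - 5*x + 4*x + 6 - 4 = b^2 + 3*b - x^2 - x + 2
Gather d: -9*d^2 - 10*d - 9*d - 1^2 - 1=-9*d^2 - 19*d - 2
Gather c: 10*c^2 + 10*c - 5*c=10*c^2 + 5*c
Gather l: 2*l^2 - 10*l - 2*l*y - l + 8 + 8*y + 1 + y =2*l^2 + l*(-2*y - 11) + 9*y + 9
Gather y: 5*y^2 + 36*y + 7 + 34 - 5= 5*y^2 + 36*y + 36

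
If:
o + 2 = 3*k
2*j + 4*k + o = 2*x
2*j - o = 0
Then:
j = 3*x/10 - 2/5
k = x/5 + 2/5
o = 3*x/5 - 4/5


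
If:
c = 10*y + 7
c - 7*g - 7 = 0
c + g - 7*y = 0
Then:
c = -273/31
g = -70/31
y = -49/31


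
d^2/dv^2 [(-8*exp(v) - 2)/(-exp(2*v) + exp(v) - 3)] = 2*(4*exp(4*v) + 8*exp(3*v) - 75*exp(2*v) + exp(v) + 39)*exp(v)/(exp(6*v) - 3*exp(5*v) + 12*exp(4*v) - 19*exp(3*v) + 36*exp(2*v) - 27*exp(v) + 27)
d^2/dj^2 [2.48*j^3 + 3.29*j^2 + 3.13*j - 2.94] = 14.88*j + 6.58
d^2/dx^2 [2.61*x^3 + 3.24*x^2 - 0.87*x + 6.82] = 15.66*x + 6.48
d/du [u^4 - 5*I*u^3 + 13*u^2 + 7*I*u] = 4*u^3 - 15*I*u^2 + 26*u + 7*I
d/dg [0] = 0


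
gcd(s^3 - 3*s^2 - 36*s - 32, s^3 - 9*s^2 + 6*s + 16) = s^2 - 7*s - 8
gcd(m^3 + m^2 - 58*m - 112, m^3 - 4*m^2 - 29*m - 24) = m - 8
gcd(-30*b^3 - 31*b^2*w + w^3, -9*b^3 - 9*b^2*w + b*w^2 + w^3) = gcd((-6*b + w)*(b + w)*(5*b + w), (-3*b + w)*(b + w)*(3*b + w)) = b + w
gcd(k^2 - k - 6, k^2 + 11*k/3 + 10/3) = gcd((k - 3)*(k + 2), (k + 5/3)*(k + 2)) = k + 2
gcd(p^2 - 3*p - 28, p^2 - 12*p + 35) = p - 7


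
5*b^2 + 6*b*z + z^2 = (b + z)*(5*b + z)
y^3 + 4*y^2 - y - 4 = (y - 1)*(y + 1)*(y + 4)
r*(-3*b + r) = -3*b*r + r^2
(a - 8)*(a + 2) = a^2 - 6*a - 16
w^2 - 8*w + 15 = (w - 5)*(w - 3)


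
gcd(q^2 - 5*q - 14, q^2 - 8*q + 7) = q - 7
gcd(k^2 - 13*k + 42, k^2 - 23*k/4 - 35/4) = k - 7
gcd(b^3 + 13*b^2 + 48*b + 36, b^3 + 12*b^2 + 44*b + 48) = b + 6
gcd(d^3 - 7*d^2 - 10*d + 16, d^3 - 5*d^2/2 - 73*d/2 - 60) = d - 8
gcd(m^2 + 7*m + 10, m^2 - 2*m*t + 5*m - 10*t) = m + 5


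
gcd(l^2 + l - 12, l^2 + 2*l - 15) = l - 3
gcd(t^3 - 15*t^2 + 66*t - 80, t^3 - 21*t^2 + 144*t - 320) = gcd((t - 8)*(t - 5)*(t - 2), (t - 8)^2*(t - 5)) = t^2 - 13*t + 40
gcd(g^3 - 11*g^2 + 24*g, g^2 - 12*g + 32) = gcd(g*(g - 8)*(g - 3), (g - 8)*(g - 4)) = g - 8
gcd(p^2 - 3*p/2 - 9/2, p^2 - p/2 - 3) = p + 3/2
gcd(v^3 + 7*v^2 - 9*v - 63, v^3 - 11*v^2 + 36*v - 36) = v - 3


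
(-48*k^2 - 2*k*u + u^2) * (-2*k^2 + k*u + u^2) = 96*k^4 - 44*k^3*u - 52*k^2*u^2 - k*u^3 + u^4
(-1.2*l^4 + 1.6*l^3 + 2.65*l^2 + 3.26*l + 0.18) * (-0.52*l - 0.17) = 0.624*l^5 - 0.628*l^4 - 1.65*l^3 - 2.1457*l^2 - 0.6478*l - 0.0306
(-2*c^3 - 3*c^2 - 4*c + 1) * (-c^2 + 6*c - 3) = 2*c^5 - 9*c^4 - 8*c^3 - 16*c^2 + 18*c - 3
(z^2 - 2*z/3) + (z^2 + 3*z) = 2*z^2 + 7*z/3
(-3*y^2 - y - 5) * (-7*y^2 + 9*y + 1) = 21*y^4 - 20*y^3 + 23*y^2 - 46*y - 5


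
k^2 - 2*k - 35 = (k - 7)*(k + 5)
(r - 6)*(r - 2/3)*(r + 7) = r^3 + r^2/3 - 128*r/3 + 28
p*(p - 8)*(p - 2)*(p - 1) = p^4 - 11*p^3 + 26*p^2 - 16*p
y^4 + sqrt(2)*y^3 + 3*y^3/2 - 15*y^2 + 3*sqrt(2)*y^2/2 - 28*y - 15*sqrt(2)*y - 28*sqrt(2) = (y - 4)*(y + 2)*(y + 7/2)*(y + sqrt(2))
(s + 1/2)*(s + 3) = s^2 + 7*s/2 + 3/2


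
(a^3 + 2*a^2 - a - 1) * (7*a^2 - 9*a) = 7*a^5 + 5*a^4 - 25*a^3 + 2*a^2 + 9*a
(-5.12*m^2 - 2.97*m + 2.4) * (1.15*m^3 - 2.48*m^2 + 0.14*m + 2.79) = -5.888*m^5 + 9.2821*m^4 + 9.4088*m^3 - 20.6526*m^2 - 7.9503*m + 6.696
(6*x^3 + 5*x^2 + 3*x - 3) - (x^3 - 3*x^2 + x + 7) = 5*x^3 + 8*x^2 + 2*x - 10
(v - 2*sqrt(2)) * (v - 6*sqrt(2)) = v^2 - 8*sqrt(2)*v + 24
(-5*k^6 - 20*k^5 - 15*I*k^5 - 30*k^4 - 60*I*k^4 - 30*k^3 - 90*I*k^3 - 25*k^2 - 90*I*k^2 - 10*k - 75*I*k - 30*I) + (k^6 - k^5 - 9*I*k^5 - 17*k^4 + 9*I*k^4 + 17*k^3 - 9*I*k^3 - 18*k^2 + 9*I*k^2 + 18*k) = -4*k^6 - 21*k^5 - 24*I*k^5 - 47*k^4 - 51*I*k^4 - 13*k^3 - 99*I*k^3 - 43*k^2 - 81*I*k^2 + 8*k - 75*I*k - 30*I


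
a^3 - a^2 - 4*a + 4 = (a - 2)*(a - 1)*(a + 2)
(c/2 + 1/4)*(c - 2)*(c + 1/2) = c^3/2 - c^2/2 - 7*c/8 - 1/4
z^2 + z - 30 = (z - 5)*(z + 6)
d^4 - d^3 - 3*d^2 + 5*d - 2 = (d - 1)^3*(d + 2)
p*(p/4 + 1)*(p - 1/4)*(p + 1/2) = p^4/4 + 17*p^3/16 + 7*p^2/32 - p/8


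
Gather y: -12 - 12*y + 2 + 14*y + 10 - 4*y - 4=-2*y - 4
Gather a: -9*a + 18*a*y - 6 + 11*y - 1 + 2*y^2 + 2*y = a*(18*y - 9) + 2*y^2 + 13*y - 7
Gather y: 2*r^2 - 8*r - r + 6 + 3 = 2*r^2 - 9*r + 9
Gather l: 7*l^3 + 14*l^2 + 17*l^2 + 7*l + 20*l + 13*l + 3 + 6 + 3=7*l^3 + 31*l^2 + 40*l + 12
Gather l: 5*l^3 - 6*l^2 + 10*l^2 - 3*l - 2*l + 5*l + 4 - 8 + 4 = 5*l^3 + 4*l^2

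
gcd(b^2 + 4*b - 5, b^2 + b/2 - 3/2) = b - 1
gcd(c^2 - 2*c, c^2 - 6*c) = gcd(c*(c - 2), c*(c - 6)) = c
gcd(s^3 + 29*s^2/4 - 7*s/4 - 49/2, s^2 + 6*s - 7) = s + 7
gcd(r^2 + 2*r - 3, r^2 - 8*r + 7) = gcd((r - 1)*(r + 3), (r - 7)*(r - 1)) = r - 1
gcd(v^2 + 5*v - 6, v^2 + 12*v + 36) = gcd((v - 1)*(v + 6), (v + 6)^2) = v + 6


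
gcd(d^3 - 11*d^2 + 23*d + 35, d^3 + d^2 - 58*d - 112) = 1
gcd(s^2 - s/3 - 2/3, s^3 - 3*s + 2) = s - 1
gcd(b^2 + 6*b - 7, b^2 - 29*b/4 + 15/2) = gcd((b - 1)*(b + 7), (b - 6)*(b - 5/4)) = 1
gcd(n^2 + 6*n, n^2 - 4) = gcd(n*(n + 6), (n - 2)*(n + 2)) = 1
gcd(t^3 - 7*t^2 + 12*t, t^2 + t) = t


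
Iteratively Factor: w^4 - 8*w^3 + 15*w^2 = (w - 3)*(w^3 - 5*w^2) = w*(w - 3)*(w^2 - 5*w) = w^2*(w - 3)*(w - 5)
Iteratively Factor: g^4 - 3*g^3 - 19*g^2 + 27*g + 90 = (g - 3)*(g^3 - 19*g - 30) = (g - 3)*(g + 3)*(g^2 - 3*g - 10) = (g - 5)*(g - 3)*(g + 3)*(g + 2)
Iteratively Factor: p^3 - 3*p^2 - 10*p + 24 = (p - 2)*(p^2 - p - 12) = (p - 4)*(p - 2)*(p + 3)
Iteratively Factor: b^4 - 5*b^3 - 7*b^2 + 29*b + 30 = (b - 5)*(b^3 - 7*b - 6) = (b - 5)*(b + 2)*(b^2 - 2*b - 3) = (b - 5)*(b + 1)*(b + 2)*(b - 3)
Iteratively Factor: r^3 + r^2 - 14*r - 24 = (r + 2)*(r^2 - r - 12) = (r + 2)*(r + 3)*(r - 4)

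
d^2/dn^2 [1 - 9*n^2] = -18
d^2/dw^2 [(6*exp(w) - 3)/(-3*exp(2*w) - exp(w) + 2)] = (-54*exp(4*w) + 126*exp(3*w) - 189*exp(2*w) + 63*exp(w) - 18)*exp(w)/(27*exp(6*w) + 27*exp(5*w) - 45*exp(4*w) - 35*exp(3*w) + 30*exp(2*w) + 12*exp(w) - 8)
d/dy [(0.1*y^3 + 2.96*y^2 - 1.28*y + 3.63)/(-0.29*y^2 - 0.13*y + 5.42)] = (-0.029*y^4 - 0.026*y^3 + 0.87*y^2 + 34.1918*y - 6.4657)/(0.0841*y^4 + 0.0754*y^3 - 3.1267*y^2 - 1.4092*y + 29.3764)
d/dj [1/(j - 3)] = -1/(j - 3)^2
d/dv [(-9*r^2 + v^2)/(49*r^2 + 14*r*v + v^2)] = 2*r*(9*r + 7*v)/(343*r^3 + 147*r^2*v + 21*r*v^2 + v^3)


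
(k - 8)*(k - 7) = k^2 - 15*k + 56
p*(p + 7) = p^2 + 7*p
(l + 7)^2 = l^2 + 14*l + 49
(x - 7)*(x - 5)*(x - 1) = x^3 - 13*x^2 + 47*x - 35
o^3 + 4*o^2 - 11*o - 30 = (o - 3)*(o + 2)*(o + 5)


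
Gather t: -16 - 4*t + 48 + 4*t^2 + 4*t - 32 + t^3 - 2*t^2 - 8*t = t^3 + 2*t^2 - 8*t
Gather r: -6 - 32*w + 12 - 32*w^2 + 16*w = -32*w^2 - 16*w + 6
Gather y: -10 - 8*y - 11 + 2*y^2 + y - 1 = 2*y^2 - 7*y - 22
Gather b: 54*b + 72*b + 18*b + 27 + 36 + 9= 144*b + 72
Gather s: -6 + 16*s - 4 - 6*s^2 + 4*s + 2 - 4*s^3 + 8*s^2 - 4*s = -4*s^3 + 2*s^2 + 16*s - 8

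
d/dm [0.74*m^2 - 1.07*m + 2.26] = 1.48*m - 1.07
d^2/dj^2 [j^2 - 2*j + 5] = 2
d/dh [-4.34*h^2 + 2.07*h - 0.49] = 2.07 - 8.68*h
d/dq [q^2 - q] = 2*q - 1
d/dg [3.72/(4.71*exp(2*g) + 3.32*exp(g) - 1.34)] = (-35.0424*exp(g) - 12.3504)*exp(g)/(4.71*exp(2*g) + 3.32*exp(g) - 1.34)^2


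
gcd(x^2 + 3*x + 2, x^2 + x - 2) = x + 2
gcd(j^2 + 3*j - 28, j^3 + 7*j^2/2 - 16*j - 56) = j - 4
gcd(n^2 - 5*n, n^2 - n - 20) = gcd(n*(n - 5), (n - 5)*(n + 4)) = n - 5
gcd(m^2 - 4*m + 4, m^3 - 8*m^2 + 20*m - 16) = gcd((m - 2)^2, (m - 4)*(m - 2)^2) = m^2 - 4*m + 4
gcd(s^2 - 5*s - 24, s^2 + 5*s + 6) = s + 3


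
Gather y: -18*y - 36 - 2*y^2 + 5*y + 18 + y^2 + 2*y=-y^2 - 11*y - 18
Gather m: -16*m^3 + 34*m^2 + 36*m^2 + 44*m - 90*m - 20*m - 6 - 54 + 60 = -16*m^3 + 70*m^2 - 66*m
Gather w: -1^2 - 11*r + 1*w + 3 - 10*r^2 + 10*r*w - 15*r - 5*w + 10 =-10*r^2 - 26*r + w*(10*r - 4) + 12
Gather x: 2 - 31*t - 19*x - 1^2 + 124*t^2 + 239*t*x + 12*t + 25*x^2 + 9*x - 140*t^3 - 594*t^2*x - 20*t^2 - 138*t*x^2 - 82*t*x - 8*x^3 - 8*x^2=-140*t^3 + 104*t^2 - 19*t - 8*x^3 + x^2*(17 - 138*t) + x*(-594*t^2 + 157*t - 10) + 1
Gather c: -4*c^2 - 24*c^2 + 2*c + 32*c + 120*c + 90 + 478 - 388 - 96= -28*c^2 + 154*c + 84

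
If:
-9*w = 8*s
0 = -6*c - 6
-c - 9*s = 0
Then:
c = -1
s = 1/9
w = -8/81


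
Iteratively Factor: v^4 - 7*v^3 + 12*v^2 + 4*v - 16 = (v - 2)*(v^3 - 5*v^2 + 2*v + 8) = (v - 2)*(v + 1)*(v^2 - 6*v + 8) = (v - 2)^2*(v + 1)*(v - 4)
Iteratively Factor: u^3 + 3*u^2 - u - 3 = (u - 1)*(u^2 + 4*u + 3) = (u - 1)*(u + 1)*(u + 3)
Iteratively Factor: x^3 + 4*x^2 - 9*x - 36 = (x - 3)*(x^2 + 7*x + 12) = (x - 3)*(x + 3)*(x + 4)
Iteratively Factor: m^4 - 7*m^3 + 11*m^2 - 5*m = (m)*(m^3 - 7*m^2 + 11*m - 5) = m*(m - 5)*(m^2 - 2*m + 1) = m*(m - 5)*(m - 1)*(m - 1)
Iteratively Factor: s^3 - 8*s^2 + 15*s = (s - 5)*(s^2 - 3*s) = s*(s - 5)*(s - 3)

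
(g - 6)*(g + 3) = g^2 - 3*g - 18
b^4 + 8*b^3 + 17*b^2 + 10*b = b*(b + 1)*(b + 2)*(b + 5)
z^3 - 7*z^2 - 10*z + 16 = (z - 8)*(z - 1)*(z + 2)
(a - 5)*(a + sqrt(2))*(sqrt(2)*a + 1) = sqrt(2)*a^3 - 5*sqrt(2)*a^2 + 3*a^2 - 15*a + sqrt(2)*a - 5*sqrt(2)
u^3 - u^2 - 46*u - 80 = (u - 8)*(u + 2)*(u + 5)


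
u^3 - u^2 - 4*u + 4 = (u - 2)*(u - 1)*(u + 2)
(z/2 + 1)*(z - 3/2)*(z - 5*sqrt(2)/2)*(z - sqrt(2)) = z^4/2 - 7*sqrt(2)*z^3/4 + z^3/4 - 7*sqrt(2)*z^2/8 + z^2 + 5*z/4 + 21*sqrt(2)*z/4 - 15/2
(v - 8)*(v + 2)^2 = v^3 - 4*v^2 - 28*v - 32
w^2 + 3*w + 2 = (w + 1)*(w + 2)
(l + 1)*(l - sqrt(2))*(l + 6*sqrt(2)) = l^3 + l^2 + 5*sqrt(2)*l^2 - 12*l + 5*sqrt(2)*l - 12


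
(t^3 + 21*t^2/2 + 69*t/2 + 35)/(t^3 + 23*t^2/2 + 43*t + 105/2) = (t + 2)/(t + 3)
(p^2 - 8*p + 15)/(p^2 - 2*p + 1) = (p^2 - 8*p + 15)/(p^2 - 2*p + 1)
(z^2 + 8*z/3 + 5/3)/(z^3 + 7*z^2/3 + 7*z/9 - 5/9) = 3/(3*z - 1)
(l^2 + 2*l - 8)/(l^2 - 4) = (l + 4)/(l + 2)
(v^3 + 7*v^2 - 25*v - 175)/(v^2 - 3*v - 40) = (v^2 + 2*v - 35)/(v - 8)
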